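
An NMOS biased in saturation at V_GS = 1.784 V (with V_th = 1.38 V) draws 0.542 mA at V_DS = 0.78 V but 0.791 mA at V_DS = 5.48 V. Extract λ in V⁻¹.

λ = 0.106 V⁻¹

With V_GS fixed, I_D ∝ (1 + λ V_DS) in saturation, so I_D2/I_D1 = (1 + λ V_DS2)/(1 + λ V_DS1).
0.791/0.542 = 1.459 = (1 + 5.48 λ)/(1 + 0.78 λ).
Solving: λ (I_D1 V_DS2 − I_D2 V_DS1) = I_D2 − I_D1, so λ = (0.791 − 0.542) / (0.542 × 5.48 − 0.791 × 0.78) = 0.249 / 2.35 = 0.106 V⁻¹.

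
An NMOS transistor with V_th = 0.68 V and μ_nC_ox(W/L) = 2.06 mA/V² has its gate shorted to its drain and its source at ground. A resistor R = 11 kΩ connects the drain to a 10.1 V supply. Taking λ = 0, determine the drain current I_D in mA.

With gate tied to drain, V_GS = V_DS ≥ V_GS − V_th, so the device is in saturation.
KCL at the drain: ½ k_n (V_GS − V_th)² = (V_DD − V_GS)/R.
Let x = V_GS − 0.68. Then 11.3 x² + x − 9.42 = 0, giving x = 0.869 V (positive root), so V_GS = 1.55 V.
I_D = (V_DD − V_GS)/R = (10.1 − 1.55) / 11 = 0.777 mA.

I_D = 0.777 mA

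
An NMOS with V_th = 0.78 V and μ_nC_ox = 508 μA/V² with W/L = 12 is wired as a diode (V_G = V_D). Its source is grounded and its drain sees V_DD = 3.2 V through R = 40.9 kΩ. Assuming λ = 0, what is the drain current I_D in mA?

I_D = 0.0559 mA

With gate tied to drain, V_GS = V_DS ≥ V_GS − V_th, so the device is in saturation.
k_n = μ_nC_ox · (W/L) = 6.096 mA/V².
KCL at the drain: ½ k_n (V_GS − V_th)² = (V_DD − V_GS)/R.
Let x = V_GS − 0.78. Then 125 x² + x − 2.42 = 0, giving x = 0.135 V (positive root), so V_GS = 0.915 V.
I_D = (V_DD − V_GS)/R = (3.2 − 0.915) / 40.9 = 0.0559 mA.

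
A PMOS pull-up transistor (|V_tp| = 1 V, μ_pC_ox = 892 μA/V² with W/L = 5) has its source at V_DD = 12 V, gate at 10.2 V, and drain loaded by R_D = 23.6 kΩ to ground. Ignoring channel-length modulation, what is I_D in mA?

V_SG = V_DD − V_G = 12 − 10.2 = 1.8 V, so V_ov = 1.8 − 1 = 0.8 V.
k_p = μ_pC_ox · (W/L) = 4.46 mA/V².
Assume saturation: I_D = ½ k_p V_ov² = 0.5 × 4.46 × 0.8² = 1.43 mA, giving V_SD = V_DD − I_D R_D = 12 − 1.43 × 23.6 = -21.7 V.
But -21.7 V < V_ov = 0.8 V, so the device is actually in triode.
In triode I_D = k_p[V_ov V_SD − ½ V_SD²] and I_D = (V_DD − V_SD)/R_D. Equating: 52.6 V_SD² − 85.2 V_SD + 12 = 0, giving V_SD = 0.156 V (the root below V_ov).
I_D = (12 − 0.156) / 23.6 = 0.502 mA.

I_D = 0.502 mA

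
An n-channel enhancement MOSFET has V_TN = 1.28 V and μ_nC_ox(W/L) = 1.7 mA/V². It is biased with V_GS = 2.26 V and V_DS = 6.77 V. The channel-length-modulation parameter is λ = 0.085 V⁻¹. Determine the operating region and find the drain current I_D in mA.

V_ov = V_GS − V_TN = 2.26 − 1.28 = 0.98 V.
Since V_DS = 6.77 V ≥ V_ov = 0.98 V, the device is in saturation.
I_D = ½ k_n V_ov² (1 + λ V_DS) = 0.5 × 1.7 × 0.98² × (1 + 0.085 × 6.77) = 1.29 mA.

Saturation; I_D = 1.29 mA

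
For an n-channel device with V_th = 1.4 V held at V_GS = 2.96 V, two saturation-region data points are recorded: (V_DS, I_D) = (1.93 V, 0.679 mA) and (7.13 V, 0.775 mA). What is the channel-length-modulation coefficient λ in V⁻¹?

λ = 0.0287 V⁻¹

With V_GS fixed, I_D ∝ (1 + λ V_DS) in saturation, so I_D2/I_D1 = (1 + λ V_DS2)/(1 + λ V_DS1).
0.775/0.679 = 1.141 = (1 + 7.13 λ)/(1 + 1.93 λ).
Solving: λ (I_D1 V_DS2 − I_D2 V_DS1) = I_D2 − I_D1, so λ = (0.775 − 0.679) / (0.679 × 7.13 − 0.775 × 1.93) = 0.096 / 3.35 = 0.0287 V⁻¹.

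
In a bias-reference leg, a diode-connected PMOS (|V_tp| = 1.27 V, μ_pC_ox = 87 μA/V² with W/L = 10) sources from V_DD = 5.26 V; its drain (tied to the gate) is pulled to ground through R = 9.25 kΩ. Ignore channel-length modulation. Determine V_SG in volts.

V_SG = 2.15 V

With gate tied to drain, V_SG = V_SD ≥ V_SG − |V_tp|, so the device is in saturation.
k_p = μ_pC_ox · (W/L) = 0.87 mA/V².
KCL at the drain: ½ k_p (V_SG − |V_tp|)² = (V_DD − V_SG)/R.
Let x = V_SG − 1.27. Then 4.02 x² + x − 3.99 = 0, giving x = 0.879 V (positive root), so V_SG = 2.15 V.
I_D = (V_DD − V_SG)/R = (5.26 − 2.15) / 9.25 = 0.336 mA.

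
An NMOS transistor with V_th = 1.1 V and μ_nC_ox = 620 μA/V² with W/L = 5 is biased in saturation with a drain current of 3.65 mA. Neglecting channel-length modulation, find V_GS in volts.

V_GS = 2.63 V

k_n = μ_nC_ox · (W/L) = 3.1 mA/V².
In saturation I_D = ½ k_n (V_GS − V_th)², so V_GS − V_th = √(2 I_D / k_n) = √(2 × 3.65 / 3.1) = 1.53 V.
V_GS = 1.1 + 1.53 = 2.63 V.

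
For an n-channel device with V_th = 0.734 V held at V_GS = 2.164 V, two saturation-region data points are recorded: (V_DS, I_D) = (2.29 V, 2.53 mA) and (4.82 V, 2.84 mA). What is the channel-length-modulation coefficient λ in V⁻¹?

λ = 0.0545 V⁻¹

With V_GS fixed, I_D ∝ (1 + λ V_DS) in saturation, so I_D2/I_D1 = (1 + λ V_DS2)/(1 + λ V_DS1).
2.84/2.53 = 1.123 = (1 + 4.82 λ)/(1 + 2.29 λ).
Solving: λ (I_D1 V_DS2 − I_D2 V_DS1) = I_D2 − I_D1, so λ = (2.84 − 2.53) / (2.53 × 4.82 − 2.84 × 2.29) = 0.31 / 5.69 = 0.0545 V⁻¹.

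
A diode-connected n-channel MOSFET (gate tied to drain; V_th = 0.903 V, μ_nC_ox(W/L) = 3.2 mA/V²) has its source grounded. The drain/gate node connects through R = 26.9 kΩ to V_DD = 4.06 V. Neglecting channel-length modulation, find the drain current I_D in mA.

I_D = 0.108 mA

With gate tied to drain, V_GS = V_DS ≥ V_GS − V_th, so the device is in saturation.
KCL at the drain: ½ k_n (V_GS − V_th)² = (V_DD − V_GS)/R.
Let x = V_GS − 0.903. Then 43 x² + x − 3.157 = 0, giving x = 0.259 V (positive root), so V_GS = 1.16 V.
I_D = (V_DD − V_GS)/R = (4.06 − 1.16) / 26.9 = 0.108 mA.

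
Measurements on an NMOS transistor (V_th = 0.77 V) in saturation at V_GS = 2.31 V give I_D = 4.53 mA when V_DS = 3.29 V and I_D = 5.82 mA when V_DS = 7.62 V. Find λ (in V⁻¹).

λ = 0.0839 V⁻¹

With V_GS fixed, I_D ∝ (1 + λ V_DS) in saturation, so I_D2/I_D1 = (1 + λ V_DS2)/(1 + λ V_DS1).
5.82/4.53 = 1.285 = (1 + 7.62 λ)/(1 + 3.29 λ).
Solving: λ (I_D1 V_DS2 − I_D2 V_DS1) = I_D2 − I_D1, so λ = (5.82 − 4.53) / (4.53 × 7.62 − 5.82 × 3.29) = 1.29 / 15.4 = 0.0839 V⁻¹.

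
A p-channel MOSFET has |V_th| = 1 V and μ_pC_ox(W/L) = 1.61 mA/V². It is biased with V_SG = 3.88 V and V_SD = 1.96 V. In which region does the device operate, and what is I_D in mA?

Triode; I_D = 6.00 mA

V_ov = V_SG − |V_th| = 3.88 − 1 = 2.88 V.
Since V_SD = 1.96 V < V_ov = 2.88 V, the device is in the triode region.
I_D = k_p [V_ov · V_SD − ½ V_SD²] = 1.61 × [2.88 × 1.96 − 0.5 × 1.96²] = 6 mA.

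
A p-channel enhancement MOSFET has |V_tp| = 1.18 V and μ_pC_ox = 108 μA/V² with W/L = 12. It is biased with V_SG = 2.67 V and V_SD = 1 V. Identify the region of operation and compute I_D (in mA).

k_p = μ_pC_ox · (W/L) = 1.296 mA/V².
V_ov = V_SG − |V_tp| = 2.67 − 1.18 = 1.49 V.
Since V_SD = 1 V < V_ov = 1.49 V, the device is in the triode region.
I_D = k_p [V_ov · V_SD − ½ V_SD²] = 1.296 × [1.49 × 1 − 0.5 × 1²] = 1.28 mA.

Triode; I_D = 1.28 mA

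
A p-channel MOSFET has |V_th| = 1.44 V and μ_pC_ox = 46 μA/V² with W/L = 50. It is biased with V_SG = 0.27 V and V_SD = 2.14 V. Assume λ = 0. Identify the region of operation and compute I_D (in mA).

V_SG = 0.27 V < |V_th| = 1.44 V, so the transistor is in cutoff.

Cutoff; I_D = 0 mA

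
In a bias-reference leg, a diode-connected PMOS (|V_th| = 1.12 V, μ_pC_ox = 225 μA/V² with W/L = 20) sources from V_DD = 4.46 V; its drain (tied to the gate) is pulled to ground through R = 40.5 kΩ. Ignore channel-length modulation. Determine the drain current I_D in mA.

I_D = 0.0779 mA

With gate tied to drain, V_SG = V_SD ≥ V_SG − |V_th|, so the device is in saturation.
k_p = μ_pC_ox · (W/L) = 4.5 mA/V².
KCL at the drain: ½ k_p (V_SG − |V_th|)² = (V_DD − V_SG)/R.
Let x = V_SG − 1.12. Then 91.1 x² + x − 3.34 = 0, giving x = 0.186 V (positive root), so V_SG = 1.31 V.
I_D = (V_DD − V_SG)/R = (4.46 − 1.31) / 40.5 = 0.0779 mA.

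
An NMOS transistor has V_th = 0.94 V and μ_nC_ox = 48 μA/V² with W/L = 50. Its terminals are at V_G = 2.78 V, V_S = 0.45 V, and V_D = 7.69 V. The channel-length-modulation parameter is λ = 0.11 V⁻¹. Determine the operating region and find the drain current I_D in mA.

V_GS = V_G − V_S = 2.78 − 0.45 = 2.33 V; V_DS = V_D − V_S = 7.69 − 0.45 = 7.24 V.
k_n = μ_nC_ox · (W/L) = 2.4 mA/V².
V_ov = V_GS − V_th = 2.33 − 0.94 = 1.39 V.
Since V_DS = 7.24 V ≥ V_ov = 1.39 V, the device is in saturation.
I_D = ½ k_n V_ov² (1 + λ V_DS) = 0.5 × 2.4 × 1.39² × (1 + 0.11 × 7.24) = 4.16 mA.

Saturation; I_D = 4.16 mA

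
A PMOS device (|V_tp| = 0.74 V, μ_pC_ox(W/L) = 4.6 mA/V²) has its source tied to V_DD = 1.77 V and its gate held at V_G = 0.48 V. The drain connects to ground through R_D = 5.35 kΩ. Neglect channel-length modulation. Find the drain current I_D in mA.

I_D = 0.305 mA

V_SG = V_DD − V_G = 1.77 − 0.48 = 1.29 V, so V_ov = 1.29 − 0.74 = 0.55 V.
Assume saturation: I_D = ½ k_p V_ov² = 0.5 × 4.6 × 0.55² = 0.696 mA, giving V_SD = V_DD − I_D R_D = 1.77 − 0.696 × 5.35 = -1.95 V.
But -1.95 V < V_ov = 0.55 V, so the device is actually in triode.
In triode I_D = k_p[V_ov V_SD − ½ V_SD²] and I_D = (V_DD − V_SD)/R_D. Equating: 12.3 V_SD² − 14.54 V_SD + 1.77 = 0, giving V_SD = 0.138 V (the root below V_ov).
I_D = (1.77 − 0.138) / 5.35 = 0.305 mA.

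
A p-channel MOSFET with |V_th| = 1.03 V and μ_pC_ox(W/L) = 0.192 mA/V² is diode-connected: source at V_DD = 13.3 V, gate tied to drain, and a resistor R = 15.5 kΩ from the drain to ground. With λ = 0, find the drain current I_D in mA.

I_D = 0.627 mA

With gate tied to drain, V_SG = V_SD ≥ V_SG − |V_th|, so the device is in saturation.
KCL at the drain: ½ k_p (V_SG − |V_th|)² = (V_DD − V_SG)/R.
Let x = V_SG − 1.03. Then 1.49 x² + x − 12.27 = 0, giving x = 2.56 V (positive root), so V_SG = 3.59 V.
I_D = (V_DD − V_SG)/R = (13.3 − 3.59) / 15.5 = 0.627 mA.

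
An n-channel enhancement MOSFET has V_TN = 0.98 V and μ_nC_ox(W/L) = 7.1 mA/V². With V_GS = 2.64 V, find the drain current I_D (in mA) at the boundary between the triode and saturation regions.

I_D = 9.78 mA

At the boundary V_DS = V_ov = V_GS − V_TN = 2.64 − 0.98 = 1.66 V.
I_D = ½ k_n V_ov² = 0.5 × 7.1 × 1.66² = 9.78 mA.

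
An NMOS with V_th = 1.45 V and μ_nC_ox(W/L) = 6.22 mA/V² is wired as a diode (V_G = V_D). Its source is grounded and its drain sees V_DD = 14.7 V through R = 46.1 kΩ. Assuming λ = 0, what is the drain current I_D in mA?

With gate tied to drain, V_GS = V_DS ≥ V_GS − V_th, so the device is in saturation.
KCL at the drain: ½ k_n (V_GS − V_th)² = (V_DD − V_GS)/R.
Let x = V_GS − 1.45. Then 143 x² + x − 13.25 = 0, giving x = 0.301 V (positive root), so V_GS = 1.75 V.
I_D = (V_DD − V_GS)/R = (14.7 − 1.75) / 46.1 = 0.281 mA.

I_D = 0.281 mA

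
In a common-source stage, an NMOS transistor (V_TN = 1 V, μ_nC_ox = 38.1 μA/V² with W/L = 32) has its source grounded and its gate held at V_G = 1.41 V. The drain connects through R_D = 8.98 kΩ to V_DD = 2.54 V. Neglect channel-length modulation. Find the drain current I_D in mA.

V_GS = V_G = 1.41 V, so V_ov = 1.41 − 1 = 0.41 V.
k_n = μ_nC_ox · (W/L) = 1.219 mA/V².
Assume saturation: I_D = ½ k_n V_ov² = 0.5 × 1.219 × 0.41² = 0.102 mA, giving V_DS = V_DD − I_D R_D = 2.54 − 0.102 × 8.98 = 1.62 V.
V_DS = 1.62 V ≥ V_ov = 0.41 V, confirming saturation.

I_D = 0.102 mA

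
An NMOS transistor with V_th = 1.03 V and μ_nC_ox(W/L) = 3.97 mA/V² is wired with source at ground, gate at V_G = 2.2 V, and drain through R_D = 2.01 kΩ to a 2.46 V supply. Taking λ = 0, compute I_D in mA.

I_D = 1.09 mA

V_GS = V_G = 2.2 V, so V_ov = 2.2 − 1.03 = 1.17 V.
Assume saturation: I_D = ½ k_n V_ov² = 0.5 × 3.97 × 1.17² = 2.72 mA, giving V_DS = V_DD − I_D R_D = 2.46 − 2.72 × 2.01 = -3 V.
But -3 V < V_ov = 1.17 V, so the device is actually in triode.
In triode I_D = k_n[V_ov V_DS − ½ V_DS²] and I_D = (V_DD − V_DS)/R_D. Equating: 3.99 V_DS² − 10.34 V_DS + 2.46 = 0, giving V_DS = 0.265 V (the root below V_ov).
I_D = (2.46 − 0.265) / 2.01 = 1.09 mA.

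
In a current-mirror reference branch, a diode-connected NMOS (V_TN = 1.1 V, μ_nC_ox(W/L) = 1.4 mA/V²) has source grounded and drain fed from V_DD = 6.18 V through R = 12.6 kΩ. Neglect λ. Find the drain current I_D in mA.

I_D = 0.347 mA

With gate tied to drain, V_GS = V_DS ≥ V_GS − V_TN, so the device is in saturation.
KCL at the drain: ½ k_n (V_GS − V_TN)² = (V_DD − V_GS)/R.
Let x = V_GS − 1.1. Then 8.82 x² + x − 5.08 = 0, giving x = 0.704 V (positive root), so V_GS = 1.8 V.
I_D = (V_DD − V_GS)/R = (6.18 − 1.8) / 12.6 = 0.347 mA.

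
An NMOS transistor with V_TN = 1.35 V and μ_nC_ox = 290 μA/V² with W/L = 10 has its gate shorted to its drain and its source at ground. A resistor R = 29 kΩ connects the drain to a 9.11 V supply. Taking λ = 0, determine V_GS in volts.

V_GS = 1.77 V

With gate tied to drain, V_GS = V_DS ≥ V_GS − V_TN, so the device is in saturation.
k_n = μ_nC_ox · (W/L) = 2.9 mA/V².
KCL at the drain: ½ k_n (V_GS − V_TN)² = (V_DD − V_GS)/R.
Let x = V_GS − 1.35. Then 42 x² + x − 7.76 = 0, giving x = 0.418 V (positive root), so V_GS = 1.77 V.
I_D = (V_DD − V_GS)/R = (9.11 − 1.77) / 29 = 0.253 mA.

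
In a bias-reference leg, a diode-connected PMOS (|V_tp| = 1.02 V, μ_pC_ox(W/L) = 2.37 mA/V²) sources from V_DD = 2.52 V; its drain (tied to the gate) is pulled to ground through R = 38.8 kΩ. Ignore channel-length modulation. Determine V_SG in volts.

V_SG = 1.19 V

With gate tied to drain, V_SG = V_SD ≥ V_SG − |V_tp|, so the device is in saturation.
KCL at the drain: ½ k_p (V_SG − |V_tp|)² = (V_DD − V_SG)/R.
Let x = V_SG − 1.02. Then 46 x² + x − 1.5 = 0, giving x = 0.17 V (positive root), so V_SG = 1.19 V.
I_D = (V_DD − V_SG)/R = (2.52 − 1.19) / 38.8 = 0.0343 mA.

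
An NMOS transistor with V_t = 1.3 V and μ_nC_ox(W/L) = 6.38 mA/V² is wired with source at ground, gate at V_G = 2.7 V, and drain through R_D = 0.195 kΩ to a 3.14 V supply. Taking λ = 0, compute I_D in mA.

V_GS = V_G = 2.7 V, so V_ov = 2.7 − 1.3 = 1.4 V.
Assume saturation: I_D = ½ k_n V_ov² = 0.5 × 6.38 × 1.4² = 6.25 mA, giving V_DS = V_DD − I_D R_D = 3.14 − 6.25 × 0.195 = 1.92 V.
V_DS = 1.92 V ≥ V_ov = 1.4 V, confirming saturation.

I_D = 6.25 mA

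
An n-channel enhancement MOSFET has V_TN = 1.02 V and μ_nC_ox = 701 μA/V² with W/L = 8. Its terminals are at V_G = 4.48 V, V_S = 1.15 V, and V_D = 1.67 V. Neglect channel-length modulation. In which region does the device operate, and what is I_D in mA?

Triode; I_D = 5.98 mA

V_GS = V_G − V_S = 4.48 − 1.15 = 3.33 V; V_DS = V_D − V_S = 1.67 − 1.15 = 0.52 V.
k_n = μ_nC_ox · (W/L) = 5.608 mA/V².
V_ov = V_GS − V_TN = 3.33 − 1.02 = 2.31 V.
Since V_DS = 0.52 V < V_ov = 2.31 V, the device is in the triode region.
I_D = k_n [V_ov · V_DS − ½ V_DS²] = 5.608 × [2.31 × 0.52 − 0.5 × 0.52²] = 5.98 mA.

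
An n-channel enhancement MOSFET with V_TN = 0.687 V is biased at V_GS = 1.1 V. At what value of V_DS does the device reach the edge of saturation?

The boundary between triode and saturation is V_DS = V_GS − V_TN = V_ov.
V_ov = 1.1 − 0.687 = 0.413 V.

V_DS,sat = 0.413 V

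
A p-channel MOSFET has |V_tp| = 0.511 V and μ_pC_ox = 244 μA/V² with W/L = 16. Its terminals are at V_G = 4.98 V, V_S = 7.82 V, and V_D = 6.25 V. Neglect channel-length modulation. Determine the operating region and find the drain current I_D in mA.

V_SG = V_S − V_G = 7.82 − 4.98 = 2.84 V; V_SD = V_S − V_D = 7.82 − 6.25 = 1.57 V.
k_p = μ_pC_ox · (W/L) = 3.904 mA/V².
V_ov = V_SG − |V_tp| = 2.84 − 0.511 = 2.33 V.
Since V_SD = 1.57 V < V_ov = 2.33 V, the device is in the triode region.
I_D = k_p [V_ov · V_SD − ½ V_SD²] = 3.904 × [2.33 × 1.57 − 0.5 × 1.57²] = 9.46 mA.

Triode; I_D = 9.46 mA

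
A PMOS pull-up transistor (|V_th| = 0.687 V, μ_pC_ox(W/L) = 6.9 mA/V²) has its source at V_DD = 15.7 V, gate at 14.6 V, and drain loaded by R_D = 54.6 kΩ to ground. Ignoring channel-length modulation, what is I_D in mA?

I_D = 0.285 mA

V_SG = V_DD − V_G = 15.7 − 14.6 = 1.1 V, so V_ov = 1.1 − 0.687 = 0.413 V.
Assume saturation: I_D = ½ k_p V_ov² = 0.5 × 6.9 × 0.413² = 0.588 mA, giving V_SD = V_DD − I_D R_D = 15.7 − 0.588 × 54.6 = -16.4 V.
But -16.4 V < V_ov = 0.413 V, so the device is actually in triode.
In triode I_D = k_p[V_ov V_SD − ½ V_SD²] and I_D = (V_DD − V_SD)/R_D. Equating: 188 V_SD² − 156.6 V_SD + 15.7 = 0, giving V_SD = 0.117 V (the root below V_ov).
I_D = (15.7 − 0.117) / 54.6 = 0.285 mA.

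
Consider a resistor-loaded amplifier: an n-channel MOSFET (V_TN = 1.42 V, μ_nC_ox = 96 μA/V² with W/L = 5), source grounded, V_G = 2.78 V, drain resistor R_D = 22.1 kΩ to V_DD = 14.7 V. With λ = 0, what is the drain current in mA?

I_D = 0.444 mA

V_GS = V_G = 2.78 V, so V_ov = 2.78 − 1.42 = 1.36 V.
k_n = μ_nC_ox · (W/L) = 0.48 mA/V².
Assume saturation: I_D = ½ k_n V_ov² = 0.5 × 0.48 × 1.36² = 0.444 mA, giving V_DS = V_DD − I_D R_D = 14.7 − 0.444 × 22.1 = 4.89 V.
V_DS = 4.89 V ≥ V_ov = 1.36 V, confirming saturation.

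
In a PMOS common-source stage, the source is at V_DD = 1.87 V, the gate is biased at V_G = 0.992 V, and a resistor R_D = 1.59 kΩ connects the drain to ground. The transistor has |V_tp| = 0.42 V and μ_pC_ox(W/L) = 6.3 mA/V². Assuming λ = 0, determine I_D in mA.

I_D = 0.661 mA

V_SG = V_DD − V_G = 1.87 − 0.992 = 0.878 V, so V_ov = 0.878 − 0.42 = 0.458 V.
Assume saturation: I_D = ½ k_p V_ov² = 0.5 × 6.3 × 0.458² = 0.661 mA, giving V_SD = V_DD − I_D R_D = 1.87 − 0.661 × 1.59 = 0.819 V.
V_SD = 0.819 V ≥ V_ov = 0.458 V, confirming saturation.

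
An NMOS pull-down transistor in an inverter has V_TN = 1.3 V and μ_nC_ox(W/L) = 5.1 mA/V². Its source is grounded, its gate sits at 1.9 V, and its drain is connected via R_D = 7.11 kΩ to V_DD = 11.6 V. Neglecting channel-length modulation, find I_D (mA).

V_GS = V_G = 1.9 V, so V_ov = 1.9 − 1.3 = 0.6 V.
Assume saturation: I_D = ½ k_n V_ov² = 0.5 × 5.1 × 0.6² = 0.918 mA, giving V_DS = V_DD − I_D R_D = 11.6 − 0.918 × 7.11 = 5.07 V.
V_DS = 5.07 V ≥ V_ov = 0.6 V, confirming saturation.

I_D = 0.918 mA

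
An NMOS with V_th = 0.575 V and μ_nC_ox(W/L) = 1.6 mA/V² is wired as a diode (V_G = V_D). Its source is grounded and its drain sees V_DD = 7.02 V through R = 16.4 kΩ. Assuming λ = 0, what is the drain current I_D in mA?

With gate tied to drain, V_GS = V_DS ≥ V_GS − V_th, so the device is in saturation.
KCL at the drain: ½ k_n (V_GS − V_th)² = (V_DD − V_GS)/R.
Let x = V_GS − 0.575. Then 13.1 x² + x − 6.445 = 0, giving x = 0.664 V (positive root), so V_GS = 1.24 V.
I_D = (V_DD − V_GS)/R = (7.02 − 1.24) / 16.4 = 0.353 mA.

I_D = 0.353 mA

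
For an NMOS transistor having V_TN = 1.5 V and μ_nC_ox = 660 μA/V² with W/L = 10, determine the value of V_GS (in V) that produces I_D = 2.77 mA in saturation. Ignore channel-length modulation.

k_n = μ_nC_ox · (W/L) = 6.6 mA/V².
In saturation I_D = ½ k_n (V_GS − V_TN)², so V_GS − V_TN = √(2 I_D / k_n) = √(2 × 2.77 / 6.6) = 0.916 V.
V_GS = 1.5 + 0.916 = 2.42 V.

V_GS = 2.42 V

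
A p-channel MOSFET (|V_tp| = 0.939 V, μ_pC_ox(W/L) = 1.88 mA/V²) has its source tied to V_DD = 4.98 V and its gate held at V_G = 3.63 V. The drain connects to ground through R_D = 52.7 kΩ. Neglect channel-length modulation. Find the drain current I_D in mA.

I_D = 0.0918 mA

V_SG = V_DD − V_G = 4.98 − 3.63 = 1.35 V, so V_ov = 1.35 − 0.939 = 0.411 V.
Assume saturation: I_D = ½ k_p V_ov² = 0.5 × 1.88 × 0.411² = 0.159 mA, giving V_SD = V_DD − I_D R_D = 4.98 − 0.159 × 52.7 = -3.39 V.
But -3.39 V < V_ov = 0.411 V, so the device is actually in triode.
In triode I_D = k_p[V_ov V_SD − ½ V_SD²] and I_D = (V_DD − V_SD)/R_D. Equating: 49.5 V_SD² − 41.72 V_SD + 4.98 = 0, giving V_SD = 0.144 V (the root below V_ov).
I_D = (4.98 − 0.144) / 52.7 = 0.0918 mA.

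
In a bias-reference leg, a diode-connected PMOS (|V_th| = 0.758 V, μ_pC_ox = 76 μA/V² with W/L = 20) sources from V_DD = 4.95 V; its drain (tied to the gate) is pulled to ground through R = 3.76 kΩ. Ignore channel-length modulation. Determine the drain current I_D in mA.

With gate tied to drain, V_SG = V_SD ≥ V_SG − |V_th|, so the device is in saturation.
k_p = μ_pC_ox · (W/L) = 1.52 mA/V².
KCL at the drain: ½ k_p (V_SG − |V_th|)² = (V_DD − V_SG)/R.
Let x = V_SG − 0.758. Then 2.86 x² + x − 4.192 = 0, giving x = 1.05 V (positive root), so V_SG = 1.81 V.
I_D = (V_DD − V_SG)/R = (4.95 − 1.81) / 3.76 = 0.836 mA.

I_D = 0.836 mA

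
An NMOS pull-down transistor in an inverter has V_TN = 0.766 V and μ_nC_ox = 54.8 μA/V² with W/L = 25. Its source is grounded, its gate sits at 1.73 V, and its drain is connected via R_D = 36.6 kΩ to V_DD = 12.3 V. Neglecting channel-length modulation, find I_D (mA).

V_GS = V_G = 1.73 V, so V_ov = 1.73 − 0.766 = 0.964 V.
k_n = μ_nC_ox · (W/L) = 1.37 mA/V².
Assume saturation: I_D = ½ k_n V_ov² = 0.5 × 1.37 × 0.964² = 0.637 mA, giving V_DS = V_DD − I_D R_D = 12.3 − 0.637 × 36.6 = -11 V.
But -11 V < V_ov = 0.964 V, so the device is actually in triode.
In triode I_D = k_n[V_ov V_DS − ½ V_DS²] and I_D = (V_DD − V_DS)/R_D. Equating: 25.1 V_DS² − 49.34 V_DS + 12.3 = 0, giving V_DS = 0.293 V (the root below V_ov).
I_D = (12.3 − 0.293) / 36.6 = 0.328 mA.

I_D = 0.328 mA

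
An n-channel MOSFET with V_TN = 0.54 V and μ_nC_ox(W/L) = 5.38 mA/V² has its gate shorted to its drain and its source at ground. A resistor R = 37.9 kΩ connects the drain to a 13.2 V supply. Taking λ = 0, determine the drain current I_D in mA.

I_D = 0.325 mA

With gate tied to drain, V_GS = V_DS ≥ V_GS − V_TN, so the device is in saturation.
KCL at the drain: ½ k_n (V_GS − V_TN)² = (V_DD − V_GS)/R.
Let x = V_GS − 0.54. Then 102 x² + x − 12.66 = 0, giving x = 0.348 V (positive root), so V_GS = 0.888 V.
I_D = (V_DD − V_GS)/R = (13.2 − 0.888) / 37.9 = 0.325 mA.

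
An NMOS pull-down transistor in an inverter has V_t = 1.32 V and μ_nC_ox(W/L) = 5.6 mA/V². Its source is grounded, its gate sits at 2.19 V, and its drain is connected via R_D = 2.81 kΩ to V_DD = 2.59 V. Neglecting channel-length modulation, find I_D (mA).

I_D = 0.852 mA

V_GS = V_G = 2.19 V, so V_ov = 2.19 − 1.32 = 0.87 V.
Assume saturation: I_D = ½ k_n V_ov² = 0.5 × 5.6 × 0.87² = 2.12 mA, giving V_DS = V_DD − I_D R_D = 2.59 − 2.12 × 2.81 = -3.37 V.
But -3.37 V < V_ov = 0.87 V, so the device is actually in triode.
In triode I_D = k_n[V_ov V_DS − ½ V_DS²] and I_D = (V_DD − V_DS)/R_D. Equating: 7.87 V_DS² − 14.69 V_DS + 2.59 = 0, giving V_DS = 0.197 V (the root below V_ov).
I_D = (2.59 − 0.197) / 2.81 = 0.852 mA.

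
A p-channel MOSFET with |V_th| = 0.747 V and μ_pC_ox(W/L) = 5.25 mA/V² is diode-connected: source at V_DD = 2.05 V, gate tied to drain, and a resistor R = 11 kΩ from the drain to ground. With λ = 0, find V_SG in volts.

With gate tied to drain, V_SG = V_SD ≥ V_SG − |V_th|, so the device is in saturation.
KCL at the drain: ½ k_p (V_SG − |V_th|)² = (V_DD − V_SG)/R.
Let x = V_SG − 0.747. Then 28.9 x² + x − 1.303 = 0, giving x = 0.196 V (positive root), so V_SG = 0.943 V.
I_D = (V_DD − V_SG)/R = (2.05 − 0.943) / 11 = 0.101 mA.

V_SG = 0.943 V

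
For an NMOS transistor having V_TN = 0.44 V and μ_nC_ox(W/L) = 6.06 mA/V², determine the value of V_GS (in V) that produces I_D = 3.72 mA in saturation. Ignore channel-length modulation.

V_GS = 1.55 V

In saturation I_D = ½ k_n (V_GS − V_TN)², so V_GS − V_TN = √(2 I_D / k_n) = √(2 × 3.72 / 6.06) = 1.11 V.
V_GS = 0.44 + 1.11 = 1.55 V.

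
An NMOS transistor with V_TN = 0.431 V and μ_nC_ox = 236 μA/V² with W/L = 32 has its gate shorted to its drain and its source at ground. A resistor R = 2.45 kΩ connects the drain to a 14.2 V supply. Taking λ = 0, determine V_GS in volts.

With gate tied to drain, V_GS = V_DS ≥ V_GS − V_TN, so the device is in saturation.
k_n = μ_nC_ox · (W/L) = 7.552 mA/V².
KCL at the drain: ½ k_n (V_GS − V_TN)² = (V_DD − V_GS)/R.
Let x = V_GS − 0.431. Then 9.25 x² + x − 13.77 = 0, giving x = 1.17 V (positive root), so V_GS = 1.6 V.
I_D = (V_DD − V_GS)/R = (14.2 − 1.6) / 2.45 = 5.14 mA.

V_GS = 1.60 V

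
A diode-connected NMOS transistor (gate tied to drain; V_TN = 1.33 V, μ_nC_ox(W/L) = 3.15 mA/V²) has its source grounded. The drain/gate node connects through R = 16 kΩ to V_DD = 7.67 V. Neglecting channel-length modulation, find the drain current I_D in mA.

I_D = 0.366 mA

With gate tied to drain, V_GS = V_DS ≥ V_GS − V_TN, so the device is in saturation.
KCL at the drain: ½ k_n (V_GS − V_TN)² = (V_DD − V_GS)/R.
Let x = V_GS − 1.33. Then 25.2 x² + x − 6.34 = 0, giving x = 0.482 V (positive root), so V_GS = 1.81 V.
I_D = (V_DD − V_GS)/R = (7.67 − 1.81) / 16 = 0.366 mA.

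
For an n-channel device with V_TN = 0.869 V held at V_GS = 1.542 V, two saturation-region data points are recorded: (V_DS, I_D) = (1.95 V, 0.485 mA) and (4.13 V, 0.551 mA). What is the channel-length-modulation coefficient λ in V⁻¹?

λ = 0.0711 V⁻¹

With V_GS fixed, I_D ∝ (1 + λ V_DS) in saturation, so I_D2/I_D1 = (1 + λ V_DS2)/(1 + λ V_DS1).
0.551/0.485 = 1.136 = (1 + 4.13 λ)/(1 + 1.95 λ).
Solving: λ (I_D1 V_DS2 − I_D2 V_DS1) = I_D2 − I_D1, so λ = (0.551 − 0.485) / (0.485 × 4.13 − 0.551 × 1.95) = 0.066 / 0.929 = 0.0711 V⁻¹.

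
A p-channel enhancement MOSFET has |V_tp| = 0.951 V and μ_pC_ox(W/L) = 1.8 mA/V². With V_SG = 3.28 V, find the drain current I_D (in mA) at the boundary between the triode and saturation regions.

I_D = 4.88 mA

At the boundary V_SD = V_ov = V_SG − |V_tp| = 3.28 − 0.951 = 2.33 V.
I_D = ½ k_p V_ov² = 0.5 × 1.8 × 2.33² = 4.88 mA.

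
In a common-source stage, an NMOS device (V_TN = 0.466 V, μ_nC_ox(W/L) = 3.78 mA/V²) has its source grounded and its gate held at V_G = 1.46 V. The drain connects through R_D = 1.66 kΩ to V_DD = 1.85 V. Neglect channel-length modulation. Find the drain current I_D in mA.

I_D = 0.938 mA

V_GS = V_G = 1.46 V, so V_ov = 1.46 − 0.466 = 0.994 V.
Assume saturation: I_D = ½ k_n V_ov² = 0.5 × 3.78 × 0.994² = 1.87 mA, giving V_DS = V_DD − I_D R_D = 1.85 − 1.87 × 1.66 = -1.25 V.
But -1.25 V < V_ov = 0.994 V, so the device is actually in triode.
In triode I_D = k_n[V_ov V_DS − ½ V_DS²] and I_D = (V_DD − V_DS)/R_D. Equating: 3.14 V_DS² − 7.237 V_DS + 1.85 = 0, giving V_DS = 0.293 V (the root below V_ov).
I_D = (1.85 − 0.293) / 1.66 = 0.938 mA.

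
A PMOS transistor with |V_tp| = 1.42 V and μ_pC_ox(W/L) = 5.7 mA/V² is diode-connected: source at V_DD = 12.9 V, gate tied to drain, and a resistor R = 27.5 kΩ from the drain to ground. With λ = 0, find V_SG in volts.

With gate tied to drain, V_SG = V_SD ≥ V_SG − |V_tp|, so the device is in saturation.
KCL at the drain: ½ k_p (V_SG − |V_tp|)² = (V_DD − V_SG)/R.
Let x = V_SG − 1.42. Then 78.4 x² + x − 11.48 = 0, giving x = 0.376 V (positive root), so V_SG = 1.8 V.
I_D = (V_DD − V_SG)/R = (12.9 − 1.8) / 27.5 = 0.404 mA.

V_SG = 1.80 V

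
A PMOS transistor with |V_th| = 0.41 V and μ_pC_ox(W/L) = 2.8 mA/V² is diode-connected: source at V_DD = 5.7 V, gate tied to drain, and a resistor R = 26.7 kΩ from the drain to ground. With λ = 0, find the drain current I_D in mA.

I_D = 0.185 mA

With gate tied to drain, V_SG = V_SD ≥ V_SG − |V_th|, so the device is in saturation.
KCL at the drain: ½ k_p (V_SG − |V_th|)² = (V_DD − V_SG)/R.
Let x = V_SG − 0.41. Then 37.4 x² + x − 5.29 = 0, giving x = 0.363 V (positive root), so V_SG = 0.773 V.
I_D = (V_DD − V_SG)/R = (5.7 − 0.773) / 26.7 = 0.185 mA.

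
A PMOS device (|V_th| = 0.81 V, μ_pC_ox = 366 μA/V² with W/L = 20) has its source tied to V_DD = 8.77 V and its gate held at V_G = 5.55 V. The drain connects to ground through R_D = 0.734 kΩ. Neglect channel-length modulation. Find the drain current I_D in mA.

V_SG = V_DD − V_G = 8.77 − 5.55 = 3.22 V, so V_ov = 3.22 − 0.81 = 2.41 V.
k_p = μ_pC_ox · (W/L) = 7.32 mA/V².
Assume saturation: I_D = ½ k_p V_ov² = 0.5 × 7.32 × 2.41² = 21.3 mA, giving V_SD = V_DD − I_D R_D = 8.77 − 21.3 × 0.734 = -6.83 V.
But -6.83 V < V_ov = 2.41 V, so the device is actually in triode.
In triode I_D = k_p[V_ov V_SD − ½ V_SD²] and I_D = (V_DD − V_SD)/R_D. Equating: 2.69 V_SD² − 13.95 V_SD + 8.77 = 0, giving V_SD = 0.732 V (the root below V_ov).
I_D = (8.77 − 0.732) / 0.734 = 11 mA.

I_D = 11.0 mA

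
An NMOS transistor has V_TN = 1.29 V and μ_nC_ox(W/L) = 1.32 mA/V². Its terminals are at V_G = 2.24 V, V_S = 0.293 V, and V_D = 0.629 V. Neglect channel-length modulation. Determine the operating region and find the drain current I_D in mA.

V_GS = V_G − V_S = 2.24 − 0.293 = 1.95 V; V_DS = V_D − V_S = 0.629 − 0.293 = 0.336 V.
V_ov = V_GS − V_TN = 1.95 − 1.29 = 0.657 V.
Since V_DS = 0.336 V < V_ov = 0.657 V, the device is in the triode region.
I_D = k_n [V_ov · V_DS − ½ V_DS²] = 1.32 × [0.657 × 0.336 − 0.5 × 0.336²] = 0.217 mA.

Triode; I_D = 0.217 mA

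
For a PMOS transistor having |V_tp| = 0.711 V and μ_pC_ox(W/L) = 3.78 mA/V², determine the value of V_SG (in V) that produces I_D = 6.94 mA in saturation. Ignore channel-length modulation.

V_SG = 2.63 V

In saturation I_D = ½ k_p (V_SG − |V_tp|)², so V_SG − |V_tp| = √(2 I_D / k_p) = √(2 × 6.94 / 3.78) = 1.92 V.
V_SG = 0.711 + 1.92 = 2.63 V.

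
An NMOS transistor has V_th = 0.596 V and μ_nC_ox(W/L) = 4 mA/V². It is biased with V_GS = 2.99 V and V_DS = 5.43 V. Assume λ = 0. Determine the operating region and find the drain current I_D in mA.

V_ov = V_GS − V_th = 2.99 − 0.596 = 2.39 V.
Since V_DS = 5.43 V ≥ V_ov = 2.39 V, the device is in saturation.
I_D = ½ k_n V_ov² = 0.5 × 4 × 2.39² = 11.5 mA.

Saturation; I_D = 11.5 mA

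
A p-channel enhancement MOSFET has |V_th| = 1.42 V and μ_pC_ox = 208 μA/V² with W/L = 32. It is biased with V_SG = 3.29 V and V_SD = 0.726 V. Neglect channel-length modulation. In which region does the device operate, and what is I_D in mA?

k_p = μ_pC_ox · (W/L) = 6.656 mA/V².
V_ov = V_SG − |V_th| = 3.29 − 1.42 = 1.87 V.
Since V_SD = 0.726 V < V_ov = 1.87 V, the device is in the triode region.
I_D = k_p [V_ov · V_SD − ½ V_SD²] = 6.656 × [1.87 × 0.726 − 0.5 × 0.726²] = 7.28 mA.

Triode; I_D = 7.28 mA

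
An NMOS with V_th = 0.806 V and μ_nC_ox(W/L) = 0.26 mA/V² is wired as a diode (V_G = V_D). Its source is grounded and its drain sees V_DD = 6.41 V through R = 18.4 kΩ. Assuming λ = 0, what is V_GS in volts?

V_GS = 2.14 V

With gate tied to drain, V_GS = V_DS ≥ V_GS − V_th, so the device is in saturation.
KCL at the drain: ½ k_n (V_GS − V_th)² = (V_DD − V_GS)/R.
Let x = V_GS − 0.806. Then 2.39 x² + x − 5.604 = 0, giving x = 1.34 V (positive root), so V_GS = 2.14 V.
I_D = (V_DD − V_GS)/R = (6.41 − 2.14) / 18.4 = 0.232 mA.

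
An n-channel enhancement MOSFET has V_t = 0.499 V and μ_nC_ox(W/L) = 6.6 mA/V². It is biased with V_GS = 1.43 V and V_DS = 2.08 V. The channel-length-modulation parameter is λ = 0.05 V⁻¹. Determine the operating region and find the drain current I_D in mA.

V_ov = V_GS − V_t = 1.43 − 0.499 = 0.931 V.
Since V_DS = 2.08 V ≥ V_ov = 0.931 V, the device is in saturation.
I_D = ½ k_n V_ov² (1 + λ V_DS) = 0.5 × 6.6 × 0.931² × (1 + 0.05 × 2.08) = 3.16 mA.

Saturation; I_D = 3.16 mA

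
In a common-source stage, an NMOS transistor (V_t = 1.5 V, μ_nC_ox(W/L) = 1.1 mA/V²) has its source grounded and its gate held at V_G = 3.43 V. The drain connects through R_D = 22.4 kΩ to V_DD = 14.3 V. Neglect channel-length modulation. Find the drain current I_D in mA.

V_GS = V_G = 3.43 V, so V_ov = 3.43 − 1.5 = 1.93 V.
Assume saturation: I_D = ½ k_n V_ov² = 0.5 × 1.1 × 1.93² = 2.05 mA, giving V_DS = V_DD − I_D R_D = 14.3 − 2.05 × 22.4 = -31.6 V.
But -31.6 V < V_ov = 1.93 V, so the device is actually in triode.
In triode I_D = k_n[V_ov V_DS − ½ V_DS²] and I_D = (V_DD − V_DS)/R_D. Equating: 12.3 V_DS² − 48.56 V_DS + 14.3 = 0, giving V_DS = 0.321 V (the root below V_ov).
I_D = (14.3 − 0.321) / 22.4 = 0.624 mA.

I_D = 0.624 mA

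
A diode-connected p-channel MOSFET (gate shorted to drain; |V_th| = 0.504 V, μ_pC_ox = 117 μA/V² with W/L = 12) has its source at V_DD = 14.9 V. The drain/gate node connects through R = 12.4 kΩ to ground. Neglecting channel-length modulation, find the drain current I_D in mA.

With gate tied to drain, V_SG = V_SD ≥ V_SG − |V_th|, so the device is in saturation.
k_p = μ_pC_ox · (W/L) = 1.404 mA/V².
KCL at the drain: ½ k_p (V_SG − |V_th|)² = (V_DD − V_SG)/R.
Let x = V_SG − 0.504. Then 8.7 x² + x − 14.4 = 0, giving x = 1.23 V (positive root), so V_SG = 1.73 V.
I_D = (V_DD − V_SG)/R = (14.9 − 1.73) / 12.4 = 1.06 mA.

I_D = 1.06 mA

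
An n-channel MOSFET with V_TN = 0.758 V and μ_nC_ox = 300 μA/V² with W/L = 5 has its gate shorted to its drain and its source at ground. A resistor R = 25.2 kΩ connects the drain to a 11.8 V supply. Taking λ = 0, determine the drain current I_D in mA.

I_D = 0.409 mA

With gate tied to drain, V_GS = V_DS ≥ V_GS − V_TN, so the device is in saturation.
k_n = μ_nC_ox · (W/L) = 1.5 mA/V².
KCL at the drain: ½ k_n (V_GS − V_TN)² = (V_DD − V_GS)/R.
Let x = V_GS − 0.758. Then 18.9 x² + x − 11.04 = 0, giving x = 0.738 V (positive root), so V_GS = 1.5 V.
I_D = (V_DD − V_GS)/R = (11.8 − 1.5) / 25.2 = 0.409 mA.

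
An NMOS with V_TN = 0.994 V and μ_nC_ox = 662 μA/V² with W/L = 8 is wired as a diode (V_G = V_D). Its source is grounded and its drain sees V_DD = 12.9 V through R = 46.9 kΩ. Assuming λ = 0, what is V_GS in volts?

With gate tied to drain, V_GS = V_DS ≥ V_GS − V_TN, so the device is in saturation.
k_n = μ_nC_ox · (W/L) = 5.296 mA/V².
KCL at the drain: ½ k_n (V_GS − V_TN)² = (V_DD − V_GS)/R.
Let x = V_GS − 0.994. Then 124 x² + x − 11.91 = 0, giving x = 0.306 V (positive root), so V_GS = 1.3 V.
I_D = (V_DD − V_GS)/R = (12.9 − 1.3) / 46.9 = 0.247 mA.

V_GS = 1.30 V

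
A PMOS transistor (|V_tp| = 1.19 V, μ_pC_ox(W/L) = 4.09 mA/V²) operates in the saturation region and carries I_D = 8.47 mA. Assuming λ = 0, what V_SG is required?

In saturation I_D = ½ k_p (V_SG − |V_tp|)², so V_SG − |V_tp| = √(2 I_D / k_p) = √(2 × 8.47 / 4.09) = 2.04 V.
V_SG = 1.19 + 2.04 = 3.23 V.

V_SG = 3.23 V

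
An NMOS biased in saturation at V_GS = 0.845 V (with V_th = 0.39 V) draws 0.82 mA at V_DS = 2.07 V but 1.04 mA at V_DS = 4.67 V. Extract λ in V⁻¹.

λ = 0.131 V⁻¹

With V_GS fixed, I_D ∝ (1 + λ V_DS) in saturation, so I_D2/I_D1 = (1 + λ V_DS2)/(1 + λ V_DS1).
1.04/0.82 = 1.268 = (1 + 4.67 λ)/(1 + 2.07 λ).
Solving: λ (I_D1 V_DS2 − I_D2 V_DS1) = I_D2 − I_D1, so λ = (1.04 − 0.82) / (0.82 × 4.67 − 1.04 × 2.07) = 0.22 / 1.68 = 0.131 V⁻¹.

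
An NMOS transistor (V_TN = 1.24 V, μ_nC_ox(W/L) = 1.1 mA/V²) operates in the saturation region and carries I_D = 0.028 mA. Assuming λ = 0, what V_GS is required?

In saturation I_D = ½ k_n (V_GS − V_TN)², so V_GS − V_TN = √(2 I_D / k_n) = √(2 × 0.028 / 1.1) = 0.226 V.
V_GS = 1.24 + 0.226 = 1.47 V.

V_GS = 1.47 V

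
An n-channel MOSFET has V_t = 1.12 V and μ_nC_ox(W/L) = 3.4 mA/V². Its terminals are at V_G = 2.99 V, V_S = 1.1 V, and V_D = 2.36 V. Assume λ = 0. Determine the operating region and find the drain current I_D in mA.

V_GS = V_G − V_S = 2.99 − 1.1 = 1.89 V; V_DS = V_D − V_S = 2.36 − 1.1 = 1.26 V.
V_ov = V_GS − V_t = 1.89 − 1.12 = 0.77 V.
Since V_DS = 1.26 V ≥ V_ov = 0.77 V, the device is in saturation.
I_D = ½ k_n V_ov² = 0.5 × 3.4 × 0.77² = 1.01 mA.

Saturation; I_D = 1.01 mA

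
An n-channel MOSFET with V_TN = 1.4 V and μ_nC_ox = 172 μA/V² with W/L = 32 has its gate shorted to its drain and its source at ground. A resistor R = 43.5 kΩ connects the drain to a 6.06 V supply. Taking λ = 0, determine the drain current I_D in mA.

I_D = 0.103 mA

With gate tied to drain, V_GS = V_DS ≥ V_GS − V_TN, so the device is in saturation.
k_n = μ_nC_ox · (W/L) = 5.504 mA/V².
KCL at the drain: ½ k_n (V_GS − V_TN)² = (V_DD − V_GS)/R.
Let x = V_GS − 1.4. Then 120 x² + x − 4.66 = 0, giving x = 0.193 V (positive root), so V_GS = 1.59 V.
I_D = (V_DD − V_GS)/R = (6.06 − 1.59) / 43.5 = 0.103 mA.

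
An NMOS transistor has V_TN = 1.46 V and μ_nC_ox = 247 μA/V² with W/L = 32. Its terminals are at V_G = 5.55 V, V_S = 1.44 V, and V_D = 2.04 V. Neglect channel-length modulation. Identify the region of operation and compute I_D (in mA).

V_GS = V_G − V_S = 5.55 − 1.44 = 4.11 V; V_DS = V_D − V_S = 2.04 − 1.44 = 0.6 V.
k_n = μ_nC_ox · (W/L) = 7.904 mA/V².
V_ov = V_GS − V_TN = 4.11 − 1.46 = 2.65 V.
Since V_DS = 0.6 V < V_ov = 2.65 V, the device is in the triode region.
I_D = k_n [V_ov · V_DS − ½ V_DS²] = 7.904 × [2.65 × 0.6 − 0.5 × 0.6²] = 11.1 mA.

Triode; I_D = 11.1 mA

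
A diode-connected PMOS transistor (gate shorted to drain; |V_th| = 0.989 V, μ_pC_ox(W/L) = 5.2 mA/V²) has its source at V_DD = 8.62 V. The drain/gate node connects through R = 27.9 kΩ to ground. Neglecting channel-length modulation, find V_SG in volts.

V_SG = 1.31 V

With gate tied to drain, V_SG = V_SD ≥ V_SG − |V_th|, so the device is in saturation.
KCL at the drain: ½ k_p (V_SG − |V_th|)² = (V_DD − V_SG)/R.
Let x = V_SG − 0.989. Then 72.5 x² + x − 7.631 = 0, giving x = 0.318 V (positive root), so V_SG = 1.31 V.
I_D = (V_DD − V_SG)/R = (8.62 − 1.31) / 27.9 = 0.262 mA.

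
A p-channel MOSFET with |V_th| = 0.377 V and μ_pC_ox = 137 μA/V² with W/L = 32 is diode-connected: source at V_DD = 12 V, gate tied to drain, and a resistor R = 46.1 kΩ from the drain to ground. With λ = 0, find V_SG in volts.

V_SG = 0.711 V

With gate tied to drain, V_SG = V_SD ≥ V_SG − |V_th|, so the device is in saturation.
k_p = μ_pC_ox · (W/L) = 4.384 mA/V².
KCL at the drain: ½ k_p (V_SG − |V_th|)² = (V_DD − V_SG)/R.
Let x = V_SG − 0.377. Then 101 x² + x − 11.62 = 0, giving x = 0.334 V (positive root), so V_SG = 0.711 V.
I_D = (V_DD − V_SG)/R = (12 − 0.711) / 46.1 = 0.245 mA.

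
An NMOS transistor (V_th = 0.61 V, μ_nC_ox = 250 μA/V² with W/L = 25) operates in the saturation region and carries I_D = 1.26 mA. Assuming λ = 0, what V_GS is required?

V_GS = 1.24 V

k_n = μ_nC_ox · (W/L) = 6.25 mA/V².
In saturation I_D = ½ k_n (V_GS − V_th)², so V_GS − V_th = √(2 I_D / k_n) = √(2 × 1.26 / 6.25) = 0.635 V.
V_GS = 0.61 + 0.635 = 1.24 V.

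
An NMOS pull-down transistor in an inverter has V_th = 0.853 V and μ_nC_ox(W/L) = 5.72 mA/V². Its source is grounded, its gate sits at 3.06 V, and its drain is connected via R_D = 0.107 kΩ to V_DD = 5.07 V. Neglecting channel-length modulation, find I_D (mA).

I_D = 13.9 mA

V_GS = V_G = 3.06 V, so V_ov = 3.06 − 0.853 = 2.21 V.
Assume saturation: I_D = ½ k_n V_ov² = 0.5 × 5.72 × 2.21² = 13.9 mA, giving V_DS = V_DD − I_D R_D = 5.07 − 13.9 × 0.107 = 3.58 V.
V_DS = 3.58 V ≥ V_ov = 2.21 V, confirming saturation.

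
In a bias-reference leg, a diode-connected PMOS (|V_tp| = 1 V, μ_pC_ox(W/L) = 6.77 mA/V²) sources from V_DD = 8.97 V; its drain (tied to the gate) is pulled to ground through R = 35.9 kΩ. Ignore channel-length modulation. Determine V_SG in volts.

With gate tied to drain, V_SG = V_SD ≥ V_SG − |V_tp|, so the device is in saturation.
KCL at the drain: ½ k_p (V_SG − |V_tp|)² = (V_DD − V_SG)/R.
Let x = V_SG − 1. Then 122 x² + x − 7.97 = 0, giving x = 0.252 V (positive root), so V_SG = 1.25 V.
I_D = (V_DD − V_SG)/R = (8.97 − 1.25) / 35.9 = 0.215 mA.

V_SG = 1.25 V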